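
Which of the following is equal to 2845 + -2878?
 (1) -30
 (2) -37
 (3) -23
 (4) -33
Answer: 4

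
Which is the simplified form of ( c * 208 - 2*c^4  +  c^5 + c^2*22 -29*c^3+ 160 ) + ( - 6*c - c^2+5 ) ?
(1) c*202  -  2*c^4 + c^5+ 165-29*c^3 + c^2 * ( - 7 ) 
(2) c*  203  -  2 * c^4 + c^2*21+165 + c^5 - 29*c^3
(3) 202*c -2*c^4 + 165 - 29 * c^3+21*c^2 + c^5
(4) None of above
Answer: 3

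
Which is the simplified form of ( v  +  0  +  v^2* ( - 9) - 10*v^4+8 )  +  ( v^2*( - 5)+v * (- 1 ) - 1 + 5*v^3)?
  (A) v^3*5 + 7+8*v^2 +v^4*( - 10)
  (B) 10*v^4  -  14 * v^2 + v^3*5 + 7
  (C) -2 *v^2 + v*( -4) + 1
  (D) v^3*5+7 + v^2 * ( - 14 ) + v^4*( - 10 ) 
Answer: D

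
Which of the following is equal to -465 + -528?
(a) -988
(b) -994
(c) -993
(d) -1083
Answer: c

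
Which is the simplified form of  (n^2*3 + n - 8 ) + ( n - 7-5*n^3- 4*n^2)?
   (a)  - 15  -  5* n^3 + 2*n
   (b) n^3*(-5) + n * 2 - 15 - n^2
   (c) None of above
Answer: b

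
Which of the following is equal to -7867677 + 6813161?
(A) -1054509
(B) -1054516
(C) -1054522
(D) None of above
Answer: B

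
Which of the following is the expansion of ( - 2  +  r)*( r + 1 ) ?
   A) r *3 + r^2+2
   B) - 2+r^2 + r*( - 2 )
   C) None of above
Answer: C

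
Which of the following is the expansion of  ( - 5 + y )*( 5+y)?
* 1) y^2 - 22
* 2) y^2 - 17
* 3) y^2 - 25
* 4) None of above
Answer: 3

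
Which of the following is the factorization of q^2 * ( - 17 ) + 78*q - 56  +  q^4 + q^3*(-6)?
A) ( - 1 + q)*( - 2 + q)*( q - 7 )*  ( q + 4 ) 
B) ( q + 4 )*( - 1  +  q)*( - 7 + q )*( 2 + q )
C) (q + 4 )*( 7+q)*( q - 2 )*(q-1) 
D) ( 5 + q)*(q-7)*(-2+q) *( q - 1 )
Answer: A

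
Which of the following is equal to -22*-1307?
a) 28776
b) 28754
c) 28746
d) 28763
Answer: b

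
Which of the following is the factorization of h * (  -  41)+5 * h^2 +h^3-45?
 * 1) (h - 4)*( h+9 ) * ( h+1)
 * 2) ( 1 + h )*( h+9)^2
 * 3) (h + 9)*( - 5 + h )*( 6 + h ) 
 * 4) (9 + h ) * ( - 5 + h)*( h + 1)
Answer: 4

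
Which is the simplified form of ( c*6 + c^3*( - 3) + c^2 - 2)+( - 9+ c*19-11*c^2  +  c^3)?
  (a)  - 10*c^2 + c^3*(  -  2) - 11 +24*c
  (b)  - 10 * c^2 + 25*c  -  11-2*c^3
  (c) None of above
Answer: b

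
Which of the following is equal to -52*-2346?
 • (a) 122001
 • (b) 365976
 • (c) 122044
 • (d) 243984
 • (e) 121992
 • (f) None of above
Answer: e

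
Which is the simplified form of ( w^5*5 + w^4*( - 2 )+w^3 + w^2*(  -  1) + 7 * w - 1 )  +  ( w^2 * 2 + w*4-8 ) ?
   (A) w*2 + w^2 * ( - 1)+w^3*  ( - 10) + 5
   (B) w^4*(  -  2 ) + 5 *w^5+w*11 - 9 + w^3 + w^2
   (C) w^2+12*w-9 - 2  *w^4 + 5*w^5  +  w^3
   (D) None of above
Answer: B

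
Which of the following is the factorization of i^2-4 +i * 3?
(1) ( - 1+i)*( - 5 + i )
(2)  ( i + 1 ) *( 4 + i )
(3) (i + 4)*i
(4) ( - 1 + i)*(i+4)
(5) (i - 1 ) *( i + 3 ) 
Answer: 4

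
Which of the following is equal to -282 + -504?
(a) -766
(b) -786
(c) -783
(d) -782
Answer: b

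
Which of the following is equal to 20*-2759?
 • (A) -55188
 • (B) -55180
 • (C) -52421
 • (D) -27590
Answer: B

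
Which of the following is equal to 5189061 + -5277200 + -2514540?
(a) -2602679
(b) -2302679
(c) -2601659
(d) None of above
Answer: a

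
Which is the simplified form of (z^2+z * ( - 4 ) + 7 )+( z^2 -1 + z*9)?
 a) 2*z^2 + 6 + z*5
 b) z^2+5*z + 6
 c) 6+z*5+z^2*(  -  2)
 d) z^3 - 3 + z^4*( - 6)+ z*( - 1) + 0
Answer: a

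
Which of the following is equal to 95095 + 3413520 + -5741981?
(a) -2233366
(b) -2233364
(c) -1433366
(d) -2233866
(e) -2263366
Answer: a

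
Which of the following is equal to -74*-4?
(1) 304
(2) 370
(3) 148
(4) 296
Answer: 4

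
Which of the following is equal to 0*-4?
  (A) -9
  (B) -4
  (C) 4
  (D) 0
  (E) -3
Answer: D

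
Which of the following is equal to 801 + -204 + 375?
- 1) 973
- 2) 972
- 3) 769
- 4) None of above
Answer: 2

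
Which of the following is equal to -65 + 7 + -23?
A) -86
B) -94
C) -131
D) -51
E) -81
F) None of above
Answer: E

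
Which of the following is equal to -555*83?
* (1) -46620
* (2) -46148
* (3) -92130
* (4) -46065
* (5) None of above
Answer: 4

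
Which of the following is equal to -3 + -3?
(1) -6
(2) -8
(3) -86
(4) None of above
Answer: 1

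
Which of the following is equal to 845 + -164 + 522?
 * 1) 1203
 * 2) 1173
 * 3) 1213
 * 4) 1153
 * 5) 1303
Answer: 1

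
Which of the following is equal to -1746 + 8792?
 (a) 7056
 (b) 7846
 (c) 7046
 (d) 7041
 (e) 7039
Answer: c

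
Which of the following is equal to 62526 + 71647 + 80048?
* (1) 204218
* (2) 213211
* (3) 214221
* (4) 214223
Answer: 3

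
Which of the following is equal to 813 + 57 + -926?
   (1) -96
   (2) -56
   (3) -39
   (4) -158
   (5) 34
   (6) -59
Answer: 2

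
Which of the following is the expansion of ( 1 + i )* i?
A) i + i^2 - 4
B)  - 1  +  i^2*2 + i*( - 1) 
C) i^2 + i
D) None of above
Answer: C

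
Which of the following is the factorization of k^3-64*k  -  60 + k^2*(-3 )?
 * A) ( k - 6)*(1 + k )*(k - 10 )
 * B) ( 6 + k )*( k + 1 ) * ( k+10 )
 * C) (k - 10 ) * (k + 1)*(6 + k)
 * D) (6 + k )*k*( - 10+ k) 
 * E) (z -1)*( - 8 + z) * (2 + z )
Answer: C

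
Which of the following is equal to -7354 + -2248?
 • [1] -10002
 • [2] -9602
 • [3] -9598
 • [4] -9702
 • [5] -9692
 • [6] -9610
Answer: 2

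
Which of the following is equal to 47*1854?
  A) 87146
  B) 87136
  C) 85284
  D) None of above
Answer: D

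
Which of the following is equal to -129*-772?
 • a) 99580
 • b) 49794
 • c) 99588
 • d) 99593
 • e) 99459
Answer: c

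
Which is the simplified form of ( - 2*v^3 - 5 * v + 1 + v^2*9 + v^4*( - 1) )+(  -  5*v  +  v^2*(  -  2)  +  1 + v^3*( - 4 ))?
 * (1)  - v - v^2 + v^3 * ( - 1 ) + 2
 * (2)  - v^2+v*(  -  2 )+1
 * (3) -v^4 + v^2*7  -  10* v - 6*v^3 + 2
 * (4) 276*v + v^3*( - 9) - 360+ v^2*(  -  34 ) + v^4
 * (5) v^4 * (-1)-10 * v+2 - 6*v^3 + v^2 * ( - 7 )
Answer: 3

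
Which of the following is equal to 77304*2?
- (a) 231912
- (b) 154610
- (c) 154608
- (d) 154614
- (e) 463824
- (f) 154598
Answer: c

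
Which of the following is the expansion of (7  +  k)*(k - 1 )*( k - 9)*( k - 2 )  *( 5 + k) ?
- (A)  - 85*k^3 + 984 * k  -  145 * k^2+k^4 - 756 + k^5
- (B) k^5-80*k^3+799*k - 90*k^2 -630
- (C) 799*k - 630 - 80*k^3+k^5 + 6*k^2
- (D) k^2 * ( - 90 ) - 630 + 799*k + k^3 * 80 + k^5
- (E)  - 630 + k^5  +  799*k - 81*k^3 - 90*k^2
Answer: B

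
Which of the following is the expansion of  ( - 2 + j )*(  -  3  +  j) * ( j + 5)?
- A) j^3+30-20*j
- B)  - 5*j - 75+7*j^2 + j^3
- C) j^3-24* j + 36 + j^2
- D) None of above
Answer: D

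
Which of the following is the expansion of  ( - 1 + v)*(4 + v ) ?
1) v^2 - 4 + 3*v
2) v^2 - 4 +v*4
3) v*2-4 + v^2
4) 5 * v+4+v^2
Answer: 1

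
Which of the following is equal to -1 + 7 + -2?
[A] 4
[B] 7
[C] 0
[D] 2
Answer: A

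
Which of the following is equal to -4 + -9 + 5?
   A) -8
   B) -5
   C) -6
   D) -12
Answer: A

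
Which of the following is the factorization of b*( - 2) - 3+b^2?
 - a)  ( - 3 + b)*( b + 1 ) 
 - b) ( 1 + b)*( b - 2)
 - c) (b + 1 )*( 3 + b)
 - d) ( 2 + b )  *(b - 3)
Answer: a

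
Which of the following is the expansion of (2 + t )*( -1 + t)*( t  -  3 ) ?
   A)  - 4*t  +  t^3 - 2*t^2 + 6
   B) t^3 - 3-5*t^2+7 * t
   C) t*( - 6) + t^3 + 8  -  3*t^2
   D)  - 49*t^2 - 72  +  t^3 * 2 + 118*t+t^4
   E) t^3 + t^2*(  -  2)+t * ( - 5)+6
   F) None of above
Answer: E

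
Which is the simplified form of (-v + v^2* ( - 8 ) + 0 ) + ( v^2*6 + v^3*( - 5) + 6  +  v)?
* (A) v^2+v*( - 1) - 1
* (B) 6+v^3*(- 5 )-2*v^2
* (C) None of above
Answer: B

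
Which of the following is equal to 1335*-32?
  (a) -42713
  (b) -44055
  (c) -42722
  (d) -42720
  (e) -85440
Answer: d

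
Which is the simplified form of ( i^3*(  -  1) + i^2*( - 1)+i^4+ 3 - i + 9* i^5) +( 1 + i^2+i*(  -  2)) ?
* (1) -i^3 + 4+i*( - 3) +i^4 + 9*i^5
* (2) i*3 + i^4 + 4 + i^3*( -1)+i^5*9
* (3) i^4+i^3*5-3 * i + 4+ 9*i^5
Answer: 1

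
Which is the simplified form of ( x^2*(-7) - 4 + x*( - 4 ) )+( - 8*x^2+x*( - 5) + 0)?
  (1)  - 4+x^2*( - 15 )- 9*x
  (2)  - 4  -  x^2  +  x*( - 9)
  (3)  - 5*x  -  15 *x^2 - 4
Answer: 1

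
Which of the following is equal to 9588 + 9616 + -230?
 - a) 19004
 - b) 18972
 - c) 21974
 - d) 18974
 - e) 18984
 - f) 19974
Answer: d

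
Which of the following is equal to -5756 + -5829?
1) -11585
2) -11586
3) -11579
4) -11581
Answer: 1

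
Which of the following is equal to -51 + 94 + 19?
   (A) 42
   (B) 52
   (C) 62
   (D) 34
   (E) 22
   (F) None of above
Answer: C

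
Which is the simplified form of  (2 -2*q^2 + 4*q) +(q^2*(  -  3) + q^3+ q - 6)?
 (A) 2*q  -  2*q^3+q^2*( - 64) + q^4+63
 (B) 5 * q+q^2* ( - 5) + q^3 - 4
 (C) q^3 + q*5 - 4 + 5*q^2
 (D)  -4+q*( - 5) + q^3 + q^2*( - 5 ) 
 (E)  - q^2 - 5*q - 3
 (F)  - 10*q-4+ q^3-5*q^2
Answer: B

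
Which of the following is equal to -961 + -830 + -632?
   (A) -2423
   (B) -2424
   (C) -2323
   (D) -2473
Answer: A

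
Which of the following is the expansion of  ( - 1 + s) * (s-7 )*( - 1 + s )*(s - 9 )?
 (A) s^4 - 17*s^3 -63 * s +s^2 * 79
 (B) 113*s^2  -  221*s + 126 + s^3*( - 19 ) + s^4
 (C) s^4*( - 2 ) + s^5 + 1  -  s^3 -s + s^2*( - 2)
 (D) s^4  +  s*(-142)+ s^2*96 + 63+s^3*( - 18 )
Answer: D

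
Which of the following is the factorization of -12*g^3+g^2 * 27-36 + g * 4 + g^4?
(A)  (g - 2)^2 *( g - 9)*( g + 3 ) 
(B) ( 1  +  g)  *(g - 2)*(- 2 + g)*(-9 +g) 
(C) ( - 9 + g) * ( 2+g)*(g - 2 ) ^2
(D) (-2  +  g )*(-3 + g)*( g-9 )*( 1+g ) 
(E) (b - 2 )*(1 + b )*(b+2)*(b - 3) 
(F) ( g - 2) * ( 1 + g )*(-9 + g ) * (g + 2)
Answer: B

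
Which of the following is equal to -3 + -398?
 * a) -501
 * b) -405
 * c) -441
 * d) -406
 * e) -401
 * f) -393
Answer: e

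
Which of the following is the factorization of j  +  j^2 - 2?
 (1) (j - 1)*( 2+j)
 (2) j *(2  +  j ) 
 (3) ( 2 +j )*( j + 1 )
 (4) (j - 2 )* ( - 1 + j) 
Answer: 1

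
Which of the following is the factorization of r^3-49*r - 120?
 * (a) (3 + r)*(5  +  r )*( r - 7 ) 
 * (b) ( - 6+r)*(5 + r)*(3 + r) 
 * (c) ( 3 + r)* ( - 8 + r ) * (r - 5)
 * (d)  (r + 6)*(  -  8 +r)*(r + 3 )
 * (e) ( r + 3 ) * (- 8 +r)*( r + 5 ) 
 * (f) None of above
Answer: e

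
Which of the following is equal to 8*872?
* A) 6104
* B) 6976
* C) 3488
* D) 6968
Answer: B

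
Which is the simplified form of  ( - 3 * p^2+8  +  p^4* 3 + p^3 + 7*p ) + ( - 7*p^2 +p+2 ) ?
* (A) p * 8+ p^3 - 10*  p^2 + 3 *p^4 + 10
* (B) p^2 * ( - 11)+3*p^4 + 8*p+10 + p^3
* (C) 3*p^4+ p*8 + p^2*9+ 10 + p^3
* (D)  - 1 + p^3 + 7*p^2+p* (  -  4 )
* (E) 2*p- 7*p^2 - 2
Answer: A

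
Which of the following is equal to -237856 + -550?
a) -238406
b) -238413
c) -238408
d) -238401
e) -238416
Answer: a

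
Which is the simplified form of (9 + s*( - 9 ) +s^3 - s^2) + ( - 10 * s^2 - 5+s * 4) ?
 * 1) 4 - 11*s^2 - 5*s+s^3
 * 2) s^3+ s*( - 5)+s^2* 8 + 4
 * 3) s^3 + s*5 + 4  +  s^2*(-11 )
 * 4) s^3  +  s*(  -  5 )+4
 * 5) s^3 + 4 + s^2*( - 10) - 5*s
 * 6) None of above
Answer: 1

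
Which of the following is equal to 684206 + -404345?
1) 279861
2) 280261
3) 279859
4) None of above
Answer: 1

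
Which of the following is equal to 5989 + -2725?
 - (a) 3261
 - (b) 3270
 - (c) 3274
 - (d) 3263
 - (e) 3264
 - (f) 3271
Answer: e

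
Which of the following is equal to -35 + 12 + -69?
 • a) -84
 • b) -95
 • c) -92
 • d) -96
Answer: c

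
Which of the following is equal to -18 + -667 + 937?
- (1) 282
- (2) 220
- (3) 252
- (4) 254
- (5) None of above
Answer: 3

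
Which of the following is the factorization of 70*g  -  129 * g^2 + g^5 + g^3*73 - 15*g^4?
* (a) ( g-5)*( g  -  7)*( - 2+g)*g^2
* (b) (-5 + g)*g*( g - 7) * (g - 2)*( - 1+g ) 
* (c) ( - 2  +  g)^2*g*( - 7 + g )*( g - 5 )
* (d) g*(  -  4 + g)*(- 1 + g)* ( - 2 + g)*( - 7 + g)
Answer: b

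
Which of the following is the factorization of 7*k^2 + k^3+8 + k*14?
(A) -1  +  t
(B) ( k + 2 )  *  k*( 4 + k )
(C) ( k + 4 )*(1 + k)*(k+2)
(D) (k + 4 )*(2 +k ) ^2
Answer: C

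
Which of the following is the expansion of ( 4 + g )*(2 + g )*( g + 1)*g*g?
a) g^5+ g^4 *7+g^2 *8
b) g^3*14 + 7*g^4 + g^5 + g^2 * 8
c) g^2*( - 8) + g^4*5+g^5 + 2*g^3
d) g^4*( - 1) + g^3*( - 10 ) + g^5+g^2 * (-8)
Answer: b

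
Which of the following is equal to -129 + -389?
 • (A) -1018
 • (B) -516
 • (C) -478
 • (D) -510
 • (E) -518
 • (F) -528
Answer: E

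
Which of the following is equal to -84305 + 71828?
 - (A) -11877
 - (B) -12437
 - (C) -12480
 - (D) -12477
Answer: D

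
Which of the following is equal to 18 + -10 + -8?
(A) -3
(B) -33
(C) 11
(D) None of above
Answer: D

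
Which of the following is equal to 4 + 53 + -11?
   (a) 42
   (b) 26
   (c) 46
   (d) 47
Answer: c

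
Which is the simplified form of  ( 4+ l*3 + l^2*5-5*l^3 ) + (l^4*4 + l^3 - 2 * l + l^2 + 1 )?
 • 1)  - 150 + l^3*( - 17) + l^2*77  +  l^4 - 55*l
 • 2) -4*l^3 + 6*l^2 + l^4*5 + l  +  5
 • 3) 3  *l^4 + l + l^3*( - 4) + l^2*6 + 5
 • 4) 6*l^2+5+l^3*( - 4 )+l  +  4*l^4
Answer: 4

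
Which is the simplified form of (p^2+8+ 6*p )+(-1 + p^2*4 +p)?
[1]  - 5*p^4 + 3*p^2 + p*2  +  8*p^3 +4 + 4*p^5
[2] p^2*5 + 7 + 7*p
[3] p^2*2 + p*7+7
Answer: 2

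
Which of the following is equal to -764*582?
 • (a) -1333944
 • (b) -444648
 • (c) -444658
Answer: b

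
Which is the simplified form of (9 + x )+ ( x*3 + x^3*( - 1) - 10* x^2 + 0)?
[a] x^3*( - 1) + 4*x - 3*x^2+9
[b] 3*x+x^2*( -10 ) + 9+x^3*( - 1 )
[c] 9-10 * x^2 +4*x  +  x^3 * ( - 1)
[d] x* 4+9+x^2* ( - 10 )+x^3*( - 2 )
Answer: c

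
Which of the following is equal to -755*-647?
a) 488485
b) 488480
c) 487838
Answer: a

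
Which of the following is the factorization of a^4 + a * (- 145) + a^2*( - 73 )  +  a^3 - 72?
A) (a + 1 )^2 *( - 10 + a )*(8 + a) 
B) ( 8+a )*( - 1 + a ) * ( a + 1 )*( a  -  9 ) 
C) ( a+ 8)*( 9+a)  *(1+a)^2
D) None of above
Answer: D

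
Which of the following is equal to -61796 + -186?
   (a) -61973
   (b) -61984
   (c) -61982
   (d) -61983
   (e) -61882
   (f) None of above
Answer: c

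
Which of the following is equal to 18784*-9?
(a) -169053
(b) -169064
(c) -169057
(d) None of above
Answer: d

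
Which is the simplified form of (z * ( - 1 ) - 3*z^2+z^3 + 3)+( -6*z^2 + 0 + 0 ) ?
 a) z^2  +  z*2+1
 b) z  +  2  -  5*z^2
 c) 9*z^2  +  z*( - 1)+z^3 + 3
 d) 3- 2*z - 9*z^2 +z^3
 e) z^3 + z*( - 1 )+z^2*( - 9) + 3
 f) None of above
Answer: e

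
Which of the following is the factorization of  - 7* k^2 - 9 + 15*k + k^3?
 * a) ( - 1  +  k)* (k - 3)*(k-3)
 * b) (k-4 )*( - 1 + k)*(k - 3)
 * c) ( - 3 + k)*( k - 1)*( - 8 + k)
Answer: a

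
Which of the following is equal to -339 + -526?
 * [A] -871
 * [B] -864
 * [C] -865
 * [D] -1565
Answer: C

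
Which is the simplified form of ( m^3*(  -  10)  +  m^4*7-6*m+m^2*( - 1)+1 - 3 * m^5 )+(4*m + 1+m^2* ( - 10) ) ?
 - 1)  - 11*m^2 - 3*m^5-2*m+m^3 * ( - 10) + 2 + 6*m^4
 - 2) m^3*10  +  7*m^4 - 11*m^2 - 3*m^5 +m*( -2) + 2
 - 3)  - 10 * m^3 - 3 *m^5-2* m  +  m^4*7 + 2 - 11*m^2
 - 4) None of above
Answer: 3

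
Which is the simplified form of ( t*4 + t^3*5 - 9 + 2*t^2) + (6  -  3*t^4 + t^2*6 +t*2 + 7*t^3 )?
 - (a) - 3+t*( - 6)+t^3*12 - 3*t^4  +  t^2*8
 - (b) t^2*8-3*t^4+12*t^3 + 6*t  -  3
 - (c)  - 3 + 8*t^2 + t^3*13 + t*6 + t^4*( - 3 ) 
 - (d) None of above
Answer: b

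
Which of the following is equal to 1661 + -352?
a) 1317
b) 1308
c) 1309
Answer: c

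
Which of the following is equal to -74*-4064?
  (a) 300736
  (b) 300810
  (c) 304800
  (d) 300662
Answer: a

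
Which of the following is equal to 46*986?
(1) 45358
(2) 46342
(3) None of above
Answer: 3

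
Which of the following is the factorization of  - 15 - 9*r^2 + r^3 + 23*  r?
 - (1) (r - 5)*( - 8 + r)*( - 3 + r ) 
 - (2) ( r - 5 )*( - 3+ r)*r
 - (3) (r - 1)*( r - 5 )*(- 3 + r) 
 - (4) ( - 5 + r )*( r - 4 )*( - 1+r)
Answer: 3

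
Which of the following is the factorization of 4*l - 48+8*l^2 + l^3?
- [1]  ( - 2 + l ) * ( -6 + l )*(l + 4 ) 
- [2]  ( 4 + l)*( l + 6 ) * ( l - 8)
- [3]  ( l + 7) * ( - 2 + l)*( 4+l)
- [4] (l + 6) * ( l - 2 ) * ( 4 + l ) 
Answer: 4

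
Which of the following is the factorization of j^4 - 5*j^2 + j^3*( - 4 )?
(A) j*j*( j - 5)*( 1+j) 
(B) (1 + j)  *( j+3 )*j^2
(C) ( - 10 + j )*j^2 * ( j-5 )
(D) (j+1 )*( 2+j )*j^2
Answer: A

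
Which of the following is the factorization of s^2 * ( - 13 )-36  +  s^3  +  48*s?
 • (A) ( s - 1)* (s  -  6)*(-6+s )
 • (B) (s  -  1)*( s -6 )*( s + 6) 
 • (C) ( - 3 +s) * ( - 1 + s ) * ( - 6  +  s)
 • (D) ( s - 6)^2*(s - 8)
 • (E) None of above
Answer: A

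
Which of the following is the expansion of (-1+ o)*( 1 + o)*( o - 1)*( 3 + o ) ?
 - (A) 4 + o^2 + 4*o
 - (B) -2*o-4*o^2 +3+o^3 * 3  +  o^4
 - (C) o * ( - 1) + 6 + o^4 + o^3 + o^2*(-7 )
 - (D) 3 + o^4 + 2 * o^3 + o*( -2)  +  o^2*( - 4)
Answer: D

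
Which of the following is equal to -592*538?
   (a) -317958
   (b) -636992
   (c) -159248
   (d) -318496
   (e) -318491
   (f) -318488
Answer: d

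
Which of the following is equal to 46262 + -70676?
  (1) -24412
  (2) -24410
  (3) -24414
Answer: 3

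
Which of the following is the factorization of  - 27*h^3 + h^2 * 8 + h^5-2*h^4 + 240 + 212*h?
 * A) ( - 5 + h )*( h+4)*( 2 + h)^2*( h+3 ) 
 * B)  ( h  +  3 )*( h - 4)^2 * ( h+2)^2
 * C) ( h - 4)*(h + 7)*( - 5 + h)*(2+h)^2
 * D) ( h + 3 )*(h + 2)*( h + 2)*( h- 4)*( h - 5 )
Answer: D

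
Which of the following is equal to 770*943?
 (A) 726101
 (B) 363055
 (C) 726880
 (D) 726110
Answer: D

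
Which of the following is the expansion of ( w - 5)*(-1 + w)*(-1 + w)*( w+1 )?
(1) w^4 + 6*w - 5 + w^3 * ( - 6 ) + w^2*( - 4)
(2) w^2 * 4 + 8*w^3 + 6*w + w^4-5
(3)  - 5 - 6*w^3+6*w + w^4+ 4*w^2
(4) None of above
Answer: 3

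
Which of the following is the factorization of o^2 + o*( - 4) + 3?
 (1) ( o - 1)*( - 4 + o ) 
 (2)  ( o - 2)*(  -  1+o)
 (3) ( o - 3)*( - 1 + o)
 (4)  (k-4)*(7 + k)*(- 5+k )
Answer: 3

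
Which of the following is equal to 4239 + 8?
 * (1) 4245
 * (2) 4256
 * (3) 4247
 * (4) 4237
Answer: 3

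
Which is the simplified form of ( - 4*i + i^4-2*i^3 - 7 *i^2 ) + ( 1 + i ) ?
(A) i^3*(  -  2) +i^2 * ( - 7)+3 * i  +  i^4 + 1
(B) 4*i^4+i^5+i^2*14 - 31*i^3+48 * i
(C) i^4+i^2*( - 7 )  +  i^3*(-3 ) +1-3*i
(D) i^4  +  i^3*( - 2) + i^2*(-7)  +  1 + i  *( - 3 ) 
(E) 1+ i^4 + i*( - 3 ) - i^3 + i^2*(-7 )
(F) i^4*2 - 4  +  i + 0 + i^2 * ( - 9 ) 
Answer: D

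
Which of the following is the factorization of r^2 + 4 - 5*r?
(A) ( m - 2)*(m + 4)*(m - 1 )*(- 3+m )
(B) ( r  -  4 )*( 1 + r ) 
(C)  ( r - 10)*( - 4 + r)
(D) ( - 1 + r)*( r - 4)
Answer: D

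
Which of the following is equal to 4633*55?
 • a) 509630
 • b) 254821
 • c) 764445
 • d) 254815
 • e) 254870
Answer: d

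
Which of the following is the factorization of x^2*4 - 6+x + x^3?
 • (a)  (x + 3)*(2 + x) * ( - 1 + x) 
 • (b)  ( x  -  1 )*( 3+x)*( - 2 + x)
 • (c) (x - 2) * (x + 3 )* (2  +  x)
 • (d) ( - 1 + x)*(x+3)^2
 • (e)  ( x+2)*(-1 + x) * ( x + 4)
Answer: a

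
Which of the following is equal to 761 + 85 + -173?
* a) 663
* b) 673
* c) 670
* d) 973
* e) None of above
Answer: b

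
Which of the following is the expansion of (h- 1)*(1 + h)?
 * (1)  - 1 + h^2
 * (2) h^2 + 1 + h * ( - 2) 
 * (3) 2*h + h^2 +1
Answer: 1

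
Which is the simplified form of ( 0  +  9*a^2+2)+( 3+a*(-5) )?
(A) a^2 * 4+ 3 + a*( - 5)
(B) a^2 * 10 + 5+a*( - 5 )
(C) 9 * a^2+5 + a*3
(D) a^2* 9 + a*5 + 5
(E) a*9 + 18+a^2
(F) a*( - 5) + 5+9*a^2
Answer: F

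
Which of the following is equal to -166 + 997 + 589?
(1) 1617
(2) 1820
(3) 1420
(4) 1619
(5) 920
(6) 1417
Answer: 3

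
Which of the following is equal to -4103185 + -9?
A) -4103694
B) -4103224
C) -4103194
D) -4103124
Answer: C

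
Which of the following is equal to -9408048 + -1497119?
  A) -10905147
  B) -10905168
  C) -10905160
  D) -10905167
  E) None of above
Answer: D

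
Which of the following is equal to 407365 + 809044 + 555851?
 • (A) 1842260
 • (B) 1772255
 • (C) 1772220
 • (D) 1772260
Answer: D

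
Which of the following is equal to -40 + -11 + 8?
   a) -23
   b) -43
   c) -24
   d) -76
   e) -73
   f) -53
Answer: b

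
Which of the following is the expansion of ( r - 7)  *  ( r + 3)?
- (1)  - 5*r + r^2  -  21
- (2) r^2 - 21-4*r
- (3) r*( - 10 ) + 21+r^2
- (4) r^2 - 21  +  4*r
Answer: 2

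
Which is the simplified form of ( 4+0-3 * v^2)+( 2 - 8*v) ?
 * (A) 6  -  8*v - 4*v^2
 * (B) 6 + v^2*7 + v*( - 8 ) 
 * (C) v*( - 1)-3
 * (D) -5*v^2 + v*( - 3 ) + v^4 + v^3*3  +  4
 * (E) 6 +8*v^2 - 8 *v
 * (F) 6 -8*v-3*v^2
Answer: F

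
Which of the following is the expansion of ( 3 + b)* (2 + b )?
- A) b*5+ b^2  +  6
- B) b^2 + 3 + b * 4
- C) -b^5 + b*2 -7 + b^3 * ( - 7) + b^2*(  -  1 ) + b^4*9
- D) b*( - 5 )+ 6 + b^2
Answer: A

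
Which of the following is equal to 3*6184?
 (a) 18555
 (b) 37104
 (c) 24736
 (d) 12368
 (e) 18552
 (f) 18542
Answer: e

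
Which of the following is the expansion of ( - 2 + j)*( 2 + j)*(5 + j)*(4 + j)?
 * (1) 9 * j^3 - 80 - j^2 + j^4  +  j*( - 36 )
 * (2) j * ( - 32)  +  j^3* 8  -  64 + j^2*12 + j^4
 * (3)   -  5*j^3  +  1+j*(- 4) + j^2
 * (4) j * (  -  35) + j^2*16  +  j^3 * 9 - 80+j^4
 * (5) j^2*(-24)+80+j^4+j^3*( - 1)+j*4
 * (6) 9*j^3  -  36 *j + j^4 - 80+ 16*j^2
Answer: 6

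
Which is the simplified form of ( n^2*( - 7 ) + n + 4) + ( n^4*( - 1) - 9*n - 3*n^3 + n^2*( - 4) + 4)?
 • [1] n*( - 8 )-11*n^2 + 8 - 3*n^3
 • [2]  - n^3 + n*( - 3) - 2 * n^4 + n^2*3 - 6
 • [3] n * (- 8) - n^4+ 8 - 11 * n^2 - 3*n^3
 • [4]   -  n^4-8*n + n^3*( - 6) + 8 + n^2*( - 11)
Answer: 3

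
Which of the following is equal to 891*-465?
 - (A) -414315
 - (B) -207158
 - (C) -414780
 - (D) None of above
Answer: A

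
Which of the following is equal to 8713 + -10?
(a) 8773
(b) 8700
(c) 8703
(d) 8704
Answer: c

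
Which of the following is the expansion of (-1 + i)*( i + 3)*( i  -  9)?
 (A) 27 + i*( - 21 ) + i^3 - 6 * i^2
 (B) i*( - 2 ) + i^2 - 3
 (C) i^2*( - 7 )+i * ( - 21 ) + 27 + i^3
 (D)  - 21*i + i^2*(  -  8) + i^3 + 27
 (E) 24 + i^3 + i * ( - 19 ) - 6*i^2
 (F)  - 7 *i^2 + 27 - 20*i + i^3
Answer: C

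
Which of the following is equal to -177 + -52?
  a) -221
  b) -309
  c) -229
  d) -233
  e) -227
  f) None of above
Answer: c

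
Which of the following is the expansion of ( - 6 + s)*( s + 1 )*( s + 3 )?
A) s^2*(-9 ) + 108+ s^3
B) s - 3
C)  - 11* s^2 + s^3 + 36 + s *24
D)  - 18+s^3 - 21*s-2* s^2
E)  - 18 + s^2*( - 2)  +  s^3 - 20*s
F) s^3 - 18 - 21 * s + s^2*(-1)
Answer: D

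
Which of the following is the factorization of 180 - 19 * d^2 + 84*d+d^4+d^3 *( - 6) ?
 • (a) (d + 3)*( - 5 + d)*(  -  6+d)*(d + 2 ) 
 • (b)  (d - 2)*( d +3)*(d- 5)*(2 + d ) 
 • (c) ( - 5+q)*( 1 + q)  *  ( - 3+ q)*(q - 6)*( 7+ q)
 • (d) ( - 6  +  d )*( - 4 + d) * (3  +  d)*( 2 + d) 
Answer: a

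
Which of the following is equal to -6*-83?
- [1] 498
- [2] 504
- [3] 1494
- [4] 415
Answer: 1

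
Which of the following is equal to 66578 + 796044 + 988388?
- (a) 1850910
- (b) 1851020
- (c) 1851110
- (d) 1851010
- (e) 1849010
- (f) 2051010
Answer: d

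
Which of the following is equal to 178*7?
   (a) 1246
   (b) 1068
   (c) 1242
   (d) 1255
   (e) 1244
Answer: a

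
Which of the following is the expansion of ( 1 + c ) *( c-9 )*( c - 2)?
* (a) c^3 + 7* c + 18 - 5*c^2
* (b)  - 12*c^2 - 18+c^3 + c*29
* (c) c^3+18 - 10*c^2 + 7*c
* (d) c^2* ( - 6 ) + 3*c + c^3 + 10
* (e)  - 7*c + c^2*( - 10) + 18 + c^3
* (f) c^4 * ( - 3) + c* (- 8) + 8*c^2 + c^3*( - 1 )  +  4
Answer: c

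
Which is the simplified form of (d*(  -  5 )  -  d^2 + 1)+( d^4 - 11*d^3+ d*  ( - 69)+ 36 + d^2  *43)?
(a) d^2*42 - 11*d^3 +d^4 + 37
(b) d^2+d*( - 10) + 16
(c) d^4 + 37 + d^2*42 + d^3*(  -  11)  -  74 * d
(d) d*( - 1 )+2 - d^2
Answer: c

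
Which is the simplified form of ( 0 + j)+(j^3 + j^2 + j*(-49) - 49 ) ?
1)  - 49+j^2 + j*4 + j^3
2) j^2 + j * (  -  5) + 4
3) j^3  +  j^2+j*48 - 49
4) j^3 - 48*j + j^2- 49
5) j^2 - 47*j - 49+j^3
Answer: 4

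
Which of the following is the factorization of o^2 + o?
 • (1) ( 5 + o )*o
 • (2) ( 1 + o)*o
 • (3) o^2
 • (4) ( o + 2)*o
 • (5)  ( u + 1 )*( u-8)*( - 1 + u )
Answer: 2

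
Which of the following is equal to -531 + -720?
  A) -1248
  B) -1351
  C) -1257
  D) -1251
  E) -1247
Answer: D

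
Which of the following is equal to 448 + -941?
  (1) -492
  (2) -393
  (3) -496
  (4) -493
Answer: 4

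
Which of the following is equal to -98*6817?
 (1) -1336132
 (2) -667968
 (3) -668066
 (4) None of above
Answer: 3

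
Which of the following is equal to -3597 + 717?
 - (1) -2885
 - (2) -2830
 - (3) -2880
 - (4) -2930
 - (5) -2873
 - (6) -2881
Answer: 3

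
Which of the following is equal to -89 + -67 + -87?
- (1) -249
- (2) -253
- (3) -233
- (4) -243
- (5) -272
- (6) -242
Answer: 4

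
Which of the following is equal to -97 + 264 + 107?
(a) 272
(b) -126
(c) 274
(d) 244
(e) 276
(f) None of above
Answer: c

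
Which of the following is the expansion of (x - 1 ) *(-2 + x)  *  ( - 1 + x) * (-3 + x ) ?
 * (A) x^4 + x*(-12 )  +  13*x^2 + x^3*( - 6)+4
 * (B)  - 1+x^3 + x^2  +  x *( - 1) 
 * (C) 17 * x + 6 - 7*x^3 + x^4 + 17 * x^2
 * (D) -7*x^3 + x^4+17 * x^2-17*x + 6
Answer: D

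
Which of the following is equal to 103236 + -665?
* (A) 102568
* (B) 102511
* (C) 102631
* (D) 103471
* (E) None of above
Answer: E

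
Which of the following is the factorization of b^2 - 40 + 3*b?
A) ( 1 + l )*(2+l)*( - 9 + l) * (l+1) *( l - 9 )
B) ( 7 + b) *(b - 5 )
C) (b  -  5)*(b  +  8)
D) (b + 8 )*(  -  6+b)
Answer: C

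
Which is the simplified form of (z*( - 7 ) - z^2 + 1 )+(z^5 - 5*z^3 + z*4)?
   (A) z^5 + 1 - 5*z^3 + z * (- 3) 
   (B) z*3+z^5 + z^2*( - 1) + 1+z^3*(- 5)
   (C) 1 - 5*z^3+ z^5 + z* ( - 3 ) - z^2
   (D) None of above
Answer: C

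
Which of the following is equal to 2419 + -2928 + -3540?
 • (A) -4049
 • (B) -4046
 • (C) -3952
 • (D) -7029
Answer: A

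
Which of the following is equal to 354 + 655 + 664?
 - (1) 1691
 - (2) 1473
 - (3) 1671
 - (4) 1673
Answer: 4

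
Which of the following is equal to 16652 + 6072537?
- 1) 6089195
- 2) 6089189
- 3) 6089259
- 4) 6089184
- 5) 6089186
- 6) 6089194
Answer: 2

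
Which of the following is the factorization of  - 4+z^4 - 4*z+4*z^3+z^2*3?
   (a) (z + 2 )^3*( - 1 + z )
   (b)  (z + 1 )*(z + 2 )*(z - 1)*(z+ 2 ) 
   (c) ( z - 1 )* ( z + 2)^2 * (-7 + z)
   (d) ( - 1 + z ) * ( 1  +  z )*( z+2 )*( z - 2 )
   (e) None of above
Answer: b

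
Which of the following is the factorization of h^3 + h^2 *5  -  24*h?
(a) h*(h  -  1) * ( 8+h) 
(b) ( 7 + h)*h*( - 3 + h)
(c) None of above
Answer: c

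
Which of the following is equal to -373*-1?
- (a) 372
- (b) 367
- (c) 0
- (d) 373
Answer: d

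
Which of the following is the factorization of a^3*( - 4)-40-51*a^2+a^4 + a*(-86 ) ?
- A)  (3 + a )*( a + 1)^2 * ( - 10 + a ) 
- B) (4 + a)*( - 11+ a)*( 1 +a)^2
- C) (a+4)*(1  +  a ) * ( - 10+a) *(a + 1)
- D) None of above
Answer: C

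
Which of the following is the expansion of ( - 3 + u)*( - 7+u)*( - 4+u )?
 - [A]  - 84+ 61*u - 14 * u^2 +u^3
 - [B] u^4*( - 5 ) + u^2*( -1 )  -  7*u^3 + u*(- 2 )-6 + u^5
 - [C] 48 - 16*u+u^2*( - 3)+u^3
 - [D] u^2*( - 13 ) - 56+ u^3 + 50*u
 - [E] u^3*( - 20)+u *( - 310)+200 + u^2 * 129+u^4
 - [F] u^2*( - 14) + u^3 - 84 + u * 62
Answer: A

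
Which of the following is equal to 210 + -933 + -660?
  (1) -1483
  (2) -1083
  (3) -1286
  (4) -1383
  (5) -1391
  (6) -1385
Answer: 4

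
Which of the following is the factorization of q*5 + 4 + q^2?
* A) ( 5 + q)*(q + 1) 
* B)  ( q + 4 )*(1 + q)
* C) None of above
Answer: B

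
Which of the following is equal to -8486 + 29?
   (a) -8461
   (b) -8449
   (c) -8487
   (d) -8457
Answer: d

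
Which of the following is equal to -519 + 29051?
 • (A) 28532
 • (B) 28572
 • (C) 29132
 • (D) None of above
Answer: A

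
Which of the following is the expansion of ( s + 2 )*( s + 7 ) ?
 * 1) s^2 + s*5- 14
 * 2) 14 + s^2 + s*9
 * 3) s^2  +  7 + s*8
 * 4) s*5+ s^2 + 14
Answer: 2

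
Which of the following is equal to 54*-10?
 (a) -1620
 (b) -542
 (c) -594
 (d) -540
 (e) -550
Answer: d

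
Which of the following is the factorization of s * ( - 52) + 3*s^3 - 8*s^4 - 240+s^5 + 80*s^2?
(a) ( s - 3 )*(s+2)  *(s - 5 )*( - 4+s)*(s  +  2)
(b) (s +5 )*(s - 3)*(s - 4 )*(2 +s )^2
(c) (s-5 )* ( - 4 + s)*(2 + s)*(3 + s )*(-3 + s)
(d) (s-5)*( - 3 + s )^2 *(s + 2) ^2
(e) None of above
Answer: a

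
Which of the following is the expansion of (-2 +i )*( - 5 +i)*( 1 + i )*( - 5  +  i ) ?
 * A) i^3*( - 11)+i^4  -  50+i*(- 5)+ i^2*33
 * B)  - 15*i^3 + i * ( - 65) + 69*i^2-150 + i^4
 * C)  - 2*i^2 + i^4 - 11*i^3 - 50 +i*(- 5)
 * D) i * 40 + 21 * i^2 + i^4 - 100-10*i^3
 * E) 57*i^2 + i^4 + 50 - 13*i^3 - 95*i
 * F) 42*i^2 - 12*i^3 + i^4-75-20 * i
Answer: A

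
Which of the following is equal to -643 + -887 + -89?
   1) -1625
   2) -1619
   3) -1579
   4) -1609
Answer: 2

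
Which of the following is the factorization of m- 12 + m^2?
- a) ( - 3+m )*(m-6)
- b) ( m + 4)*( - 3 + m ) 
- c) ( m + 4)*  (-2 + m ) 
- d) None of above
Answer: b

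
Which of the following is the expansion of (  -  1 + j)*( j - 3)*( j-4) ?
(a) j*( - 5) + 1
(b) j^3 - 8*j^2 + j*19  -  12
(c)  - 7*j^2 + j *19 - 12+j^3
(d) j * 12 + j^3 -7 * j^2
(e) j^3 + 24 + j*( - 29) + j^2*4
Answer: b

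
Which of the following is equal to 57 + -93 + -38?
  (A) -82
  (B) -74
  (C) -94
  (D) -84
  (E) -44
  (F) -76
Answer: B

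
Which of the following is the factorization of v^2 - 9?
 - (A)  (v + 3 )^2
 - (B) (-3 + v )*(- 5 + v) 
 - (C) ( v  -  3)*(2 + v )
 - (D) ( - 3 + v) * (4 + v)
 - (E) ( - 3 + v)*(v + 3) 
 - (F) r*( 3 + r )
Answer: E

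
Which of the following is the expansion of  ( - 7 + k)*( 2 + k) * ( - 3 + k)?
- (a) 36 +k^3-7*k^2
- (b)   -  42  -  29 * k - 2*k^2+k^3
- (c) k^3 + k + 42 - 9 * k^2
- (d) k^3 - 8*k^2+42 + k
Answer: d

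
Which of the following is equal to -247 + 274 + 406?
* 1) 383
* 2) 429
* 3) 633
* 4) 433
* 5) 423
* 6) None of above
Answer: 4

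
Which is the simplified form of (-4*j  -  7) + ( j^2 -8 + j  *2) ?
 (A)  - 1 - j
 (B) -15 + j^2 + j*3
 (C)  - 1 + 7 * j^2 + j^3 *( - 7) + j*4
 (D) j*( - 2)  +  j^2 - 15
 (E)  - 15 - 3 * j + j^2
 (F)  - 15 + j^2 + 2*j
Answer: D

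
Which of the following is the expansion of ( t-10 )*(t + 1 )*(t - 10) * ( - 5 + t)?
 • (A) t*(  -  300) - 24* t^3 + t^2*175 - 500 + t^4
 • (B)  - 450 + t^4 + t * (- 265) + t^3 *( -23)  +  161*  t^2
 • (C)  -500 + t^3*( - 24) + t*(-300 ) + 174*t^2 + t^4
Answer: A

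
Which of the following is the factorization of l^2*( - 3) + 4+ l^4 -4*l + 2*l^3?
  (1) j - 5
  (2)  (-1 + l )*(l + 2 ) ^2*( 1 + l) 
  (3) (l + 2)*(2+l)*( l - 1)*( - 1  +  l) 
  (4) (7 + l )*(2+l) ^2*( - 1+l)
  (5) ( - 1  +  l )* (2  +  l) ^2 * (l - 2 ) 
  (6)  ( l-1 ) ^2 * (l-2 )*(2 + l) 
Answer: 3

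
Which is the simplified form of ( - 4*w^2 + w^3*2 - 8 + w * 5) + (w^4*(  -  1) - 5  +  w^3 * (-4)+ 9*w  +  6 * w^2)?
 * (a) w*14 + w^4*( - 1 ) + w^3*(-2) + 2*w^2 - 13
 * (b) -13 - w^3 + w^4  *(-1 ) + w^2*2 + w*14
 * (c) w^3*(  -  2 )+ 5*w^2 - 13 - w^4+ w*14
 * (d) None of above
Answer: a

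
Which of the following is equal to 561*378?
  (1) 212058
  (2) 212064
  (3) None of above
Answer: 1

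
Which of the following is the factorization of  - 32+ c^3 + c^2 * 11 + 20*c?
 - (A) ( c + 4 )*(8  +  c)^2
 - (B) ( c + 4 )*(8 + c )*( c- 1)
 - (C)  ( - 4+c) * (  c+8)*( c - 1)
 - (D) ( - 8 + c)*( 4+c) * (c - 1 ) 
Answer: B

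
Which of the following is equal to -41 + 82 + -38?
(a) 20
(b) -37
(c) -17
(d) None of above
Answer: d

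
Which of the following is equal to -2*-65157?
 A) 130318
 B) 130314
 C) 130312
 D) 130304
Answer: B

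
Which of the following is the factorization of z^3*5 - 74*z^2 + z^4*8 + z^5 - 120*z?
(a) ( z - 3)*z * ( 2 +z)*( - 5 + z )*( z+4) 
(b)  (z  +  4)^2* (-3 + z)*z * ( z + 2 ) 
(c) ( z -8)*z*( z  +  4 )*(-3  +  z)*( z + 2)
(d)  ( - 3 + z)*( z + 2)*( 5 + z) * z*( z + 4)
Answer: d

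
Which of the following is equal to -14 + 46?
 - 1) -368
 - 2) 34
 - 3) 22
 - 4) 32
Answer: 4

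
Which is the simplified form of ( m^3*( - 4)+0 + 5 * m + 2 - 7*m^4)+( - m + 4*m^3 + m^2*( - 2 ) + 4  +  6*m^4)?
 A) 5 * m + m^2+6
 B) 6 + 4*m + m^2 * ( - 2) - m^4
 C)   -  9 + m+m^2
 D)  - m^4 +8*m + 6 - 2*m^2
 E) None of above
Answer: B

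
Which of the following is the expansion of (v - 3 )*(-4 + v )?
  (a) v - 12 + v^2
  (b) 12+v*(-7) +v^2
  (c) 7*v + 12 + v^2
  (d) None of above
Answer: b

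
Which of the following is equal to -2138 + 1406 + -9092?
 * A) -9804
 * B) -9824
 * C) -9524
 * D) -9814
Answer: B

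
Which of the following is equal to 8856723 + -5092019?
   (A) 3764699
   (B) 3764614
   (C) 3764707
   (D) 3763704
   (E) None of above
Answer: E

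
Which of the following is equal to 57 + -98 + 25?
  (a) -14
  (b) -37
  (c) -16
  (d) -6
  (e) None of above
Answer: c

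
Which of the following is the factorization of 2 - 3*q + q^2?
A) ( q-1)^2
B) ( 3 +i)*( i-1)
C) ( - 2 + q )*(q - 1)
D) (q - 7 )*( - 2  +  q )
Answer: C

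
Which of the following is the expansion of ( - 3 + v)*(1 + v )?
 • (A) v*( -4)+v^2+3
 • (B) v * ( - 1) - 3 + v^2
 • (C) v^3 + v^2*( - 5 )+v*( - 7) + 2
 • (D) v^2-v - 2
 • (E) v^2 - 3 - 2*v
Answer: E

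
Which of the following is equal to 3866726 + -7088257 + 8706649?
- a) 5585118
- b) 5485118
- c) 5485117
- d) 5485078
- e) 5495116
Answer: b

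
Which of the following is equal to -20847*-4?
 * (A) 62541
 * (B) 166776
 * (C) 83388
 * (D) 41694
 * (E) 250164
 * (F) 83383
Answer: C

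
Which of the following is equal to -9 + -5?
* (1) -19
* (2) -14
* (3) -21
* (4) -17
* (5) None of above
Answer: 2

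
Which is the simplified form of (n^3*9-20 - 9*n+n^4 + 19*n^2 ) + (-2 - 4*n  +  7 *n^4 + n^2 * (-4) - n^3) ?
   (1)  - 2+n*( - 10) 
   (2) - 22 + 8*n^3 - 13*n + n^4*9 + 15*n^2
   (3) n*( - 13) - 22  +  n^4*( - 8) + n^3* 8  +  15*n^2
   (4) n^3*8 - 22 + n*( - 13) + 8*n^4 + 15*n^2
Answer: 4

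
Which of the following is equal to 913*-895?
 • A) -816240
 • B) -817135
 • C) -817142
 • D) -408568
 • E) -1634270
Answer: B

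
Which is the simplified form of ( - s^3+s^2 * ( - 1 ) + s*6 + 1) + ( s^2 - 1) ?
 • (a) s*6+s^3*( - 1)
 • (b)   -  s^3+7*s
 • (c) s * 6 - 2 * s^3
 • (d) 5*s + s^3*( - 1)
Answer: a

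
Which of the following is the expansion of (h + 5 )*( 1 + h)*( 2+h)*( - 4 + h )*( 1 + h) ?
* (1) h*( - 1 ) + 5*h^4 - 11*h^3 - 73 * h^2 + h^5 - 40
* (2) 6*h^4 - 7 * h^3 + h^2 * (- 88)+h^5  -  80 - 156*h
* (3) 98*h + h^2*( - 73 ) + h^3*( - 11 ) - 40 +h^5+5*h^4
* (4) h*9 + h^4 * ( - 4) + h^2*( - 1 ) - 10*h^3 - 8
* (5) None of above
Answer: 5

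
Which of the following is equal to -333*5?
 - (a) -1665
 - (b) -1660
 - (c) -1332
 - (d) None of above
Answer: a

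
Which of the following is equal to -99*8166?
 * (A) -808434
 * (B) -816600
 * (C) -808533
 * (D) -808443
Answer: A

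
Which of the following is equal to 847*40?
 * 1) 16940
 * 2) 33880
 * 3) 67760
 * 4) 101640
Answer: 2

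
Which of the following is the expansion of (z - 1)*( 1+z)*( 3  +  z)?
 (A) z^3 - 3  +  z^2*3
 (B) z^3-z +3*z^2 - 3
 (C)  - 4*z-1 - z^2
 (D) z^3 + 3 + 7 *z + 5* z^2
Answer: B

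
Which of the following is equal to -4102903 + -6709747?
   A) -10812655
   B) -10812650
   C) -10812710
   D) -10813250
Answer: B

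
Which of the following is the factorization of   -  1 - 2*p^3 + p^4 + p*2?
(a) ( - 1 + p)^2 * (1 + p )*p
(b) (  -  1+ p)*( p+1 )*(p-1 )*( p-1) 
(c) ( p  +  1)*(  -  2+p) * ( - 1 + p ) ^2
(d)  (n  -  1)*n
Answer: b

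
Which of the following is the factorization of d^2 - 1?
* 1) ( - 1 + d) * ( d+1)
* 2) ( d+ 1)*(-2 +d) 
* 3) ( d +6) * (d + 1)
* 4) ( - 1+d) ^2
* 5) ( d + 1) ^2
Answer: 1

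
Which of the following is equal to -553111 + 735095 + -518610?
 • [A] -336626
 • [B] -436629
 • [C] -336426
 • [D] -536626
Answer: A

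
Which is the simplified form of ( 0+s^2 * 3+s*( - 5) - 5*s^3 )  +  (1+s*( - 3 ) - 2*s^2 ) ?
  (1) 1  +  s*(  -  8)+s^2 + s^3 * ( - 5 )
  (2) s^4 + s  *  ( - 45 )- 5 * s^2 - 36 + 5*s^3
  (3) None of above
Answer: 1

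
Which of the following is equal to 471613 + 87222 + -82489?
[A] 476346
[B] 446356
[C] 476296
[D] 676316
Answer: A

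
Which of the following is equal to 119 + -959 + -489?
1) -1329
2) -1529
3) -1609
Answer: 1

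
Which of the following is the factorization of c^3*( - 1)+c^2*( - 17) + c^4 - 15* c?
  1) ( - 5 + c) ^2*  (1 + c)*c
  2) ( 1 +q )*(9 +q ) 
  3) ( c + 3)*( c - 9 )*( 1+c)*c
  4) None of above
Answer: 4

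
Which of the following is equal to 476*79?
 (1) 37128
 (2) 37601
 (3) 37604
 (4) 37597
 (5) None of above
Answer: 3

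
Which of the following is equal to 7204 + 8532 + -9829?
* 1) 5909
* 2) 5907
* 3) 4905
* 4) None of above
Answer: 2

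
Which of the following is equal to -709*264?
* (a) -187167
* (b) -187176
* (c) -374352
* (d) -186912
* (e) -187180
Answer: b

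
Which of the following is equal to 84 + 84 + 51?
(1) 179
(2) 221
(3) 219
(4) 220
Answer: 3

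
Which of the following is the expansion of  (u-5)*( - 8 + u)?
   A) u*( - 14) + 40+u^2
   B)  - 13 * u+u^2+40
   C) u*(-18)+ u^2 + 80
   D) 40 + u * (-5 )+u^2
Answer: B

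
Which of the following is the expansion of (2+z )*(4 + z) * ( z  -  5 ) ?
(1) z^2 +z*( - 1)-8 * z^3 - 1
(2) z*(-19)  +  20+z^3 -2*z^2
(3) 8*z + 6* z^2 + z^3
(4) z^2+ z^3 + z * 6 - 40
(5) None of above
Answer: 5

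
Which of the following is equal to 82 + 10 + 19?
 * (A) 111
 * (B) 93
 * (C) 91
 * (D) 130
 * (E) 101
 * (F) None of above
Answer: A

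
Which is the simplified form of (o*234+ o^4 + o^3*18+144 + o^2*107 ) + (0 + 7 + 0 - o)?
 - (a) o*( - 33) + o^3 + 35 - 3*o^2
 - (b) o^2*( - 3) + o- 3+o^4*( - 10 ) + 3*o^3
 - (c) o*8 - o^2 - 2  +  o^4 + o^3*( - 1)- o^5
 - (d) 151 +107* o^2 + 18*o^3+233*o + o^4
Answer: d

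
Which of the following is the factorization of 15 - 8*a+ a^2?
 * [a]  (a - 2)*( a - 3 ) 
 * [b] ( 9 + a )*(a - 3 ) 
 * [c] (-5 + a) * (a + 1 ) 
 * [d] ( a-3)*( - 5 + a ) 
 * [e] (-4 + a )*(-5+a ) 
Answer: d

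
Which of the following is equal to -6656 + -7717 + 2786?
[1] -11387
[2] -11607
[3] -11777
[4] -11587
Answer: 4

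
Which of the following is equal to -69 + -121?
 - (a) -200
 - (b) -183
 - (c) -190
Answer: c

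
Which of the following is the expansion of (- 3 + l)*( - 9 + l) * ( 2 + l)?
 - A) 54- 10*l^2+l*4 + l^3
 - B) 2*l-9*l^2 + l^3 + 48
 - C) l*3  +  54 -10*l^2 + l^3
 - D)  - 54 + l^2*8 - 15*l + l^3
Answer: C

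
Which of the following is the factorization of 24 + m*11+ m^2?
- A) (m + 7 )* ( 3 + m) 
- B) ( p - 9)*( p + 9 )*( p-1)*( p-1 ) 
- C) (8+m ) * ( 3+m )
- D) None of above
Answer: C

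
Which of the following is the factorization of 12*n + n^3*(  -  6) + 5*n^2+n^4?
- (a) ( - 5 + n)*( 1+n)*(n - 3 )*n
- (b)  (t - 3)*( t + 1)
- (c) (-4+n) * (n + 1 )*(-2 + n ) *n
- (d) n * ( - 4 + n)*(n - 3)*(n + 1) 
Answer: d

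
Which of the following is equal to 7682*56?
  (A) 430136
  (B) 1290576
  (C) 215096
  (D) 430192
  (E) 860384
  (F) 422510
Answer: D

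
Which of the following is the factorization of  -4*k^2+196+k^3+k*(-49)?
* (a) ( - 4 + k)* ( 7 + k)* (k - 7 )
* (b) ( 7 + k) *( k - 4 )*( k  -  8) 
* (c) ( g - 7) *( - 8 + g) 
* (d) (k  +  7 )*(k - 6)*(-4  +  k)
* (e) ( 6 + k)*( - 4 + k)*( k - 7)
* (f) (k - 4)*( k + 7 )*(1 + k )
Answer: a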